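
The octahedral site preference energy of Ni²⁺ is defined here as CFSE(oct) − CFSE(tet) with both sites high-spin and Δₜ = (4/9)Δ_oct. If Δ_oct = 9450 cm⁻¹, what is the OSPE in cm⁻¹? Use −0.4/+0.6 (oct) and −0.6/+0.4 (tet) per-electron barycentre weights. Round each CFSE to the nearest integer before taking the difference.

-7980

Ni²⁺: group 10, so d-count = 10 − 2 = 8.
Octahedral high-spin t₂g⁶ eg²: CFSE = -1.2 × 9450 = -11340 cm⁻¹.
In a tetrahedral site the filling is e⁴ t₂⁴: CFSE(tet) = -0.8Δₜ = -0.8 × (4/9)(9450) = -3360 cm⁻¹.
Subtracting, OSPE = -11340 − (-3360) = -7980 cm⁻¹.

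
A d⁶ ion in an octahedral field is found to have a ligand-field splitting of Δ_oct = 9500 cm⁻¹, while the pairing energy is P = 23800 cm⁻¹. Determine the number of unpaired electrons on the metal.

4

Here Δ_oct < P (9500 < 23800), so the high-spin state is favoured.
That gives t2g^4 e_g^2.
Unpaired electrons: 4.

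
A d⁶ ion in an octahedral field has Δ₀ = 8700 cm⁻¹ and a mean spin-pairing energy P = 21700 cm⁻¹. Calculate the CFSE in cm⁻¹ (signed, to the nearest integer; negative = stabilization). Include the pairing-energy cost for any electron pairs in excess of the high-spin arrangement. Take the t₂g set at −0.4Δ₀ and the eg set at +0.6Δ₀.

-3480

With Δ₀ < P the complex is high-spin.
Filling d⁶ accordingly: t₂g⁴ eg².
Orbital CFSE = -0.4Δ₀ = -0.4 × 8700 = -3480 cm⁻¹.
High-spin has no excess pairs, so no pairing correction applies.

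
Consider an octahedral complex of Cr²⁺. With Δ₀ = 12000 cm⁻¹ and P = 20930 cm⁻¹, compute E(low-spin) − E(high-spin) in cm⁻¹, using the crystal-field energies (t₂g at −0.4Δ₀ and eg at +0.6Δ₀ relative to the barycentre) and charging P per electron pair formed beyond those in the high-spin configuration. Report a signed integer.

8930

Cr²⁺: group 6, so d-count = 6 − 2 = 4.
High-spin: t₂g³ eg¹, CFSE = -0.6Δ₀ = -7200 cm⁻¹.
Low-spin t₂g⁴ eg⁰ gives -1.6Δ₀ = -19200 cm⁻¹, but forming 1 extra pair costs 1P = 20930 cm⁻¹, so E(LS) = -19200 + 20930 = 1730 cm⁻¹.
Thus E(LS) − E(HS) = 8930 cm⁻¹.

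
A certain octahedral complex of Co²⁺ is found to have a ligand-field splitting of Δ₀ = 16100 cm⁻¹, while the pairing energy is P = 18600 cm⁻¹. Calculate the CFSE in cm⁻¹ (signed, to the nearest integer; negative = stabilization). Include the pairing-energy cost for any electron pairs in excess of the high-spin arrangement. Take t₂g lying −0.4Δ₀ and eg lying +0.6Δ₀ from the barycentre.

-12880

Group 9 minus oxidation state +2 gives a d⁷ configuration for Co²⁺.
Δ₀ < P, so pairing is avoided: the ground state is high-spin.
Filling d⁷ accordingly: t₂g⁵ eg².
Orbital CFSE = -0.8Δ₀ = -0.8 × 16100 = -12880 cm⁻¹.
High-spin has no excess pairs, so no pairing correction applies.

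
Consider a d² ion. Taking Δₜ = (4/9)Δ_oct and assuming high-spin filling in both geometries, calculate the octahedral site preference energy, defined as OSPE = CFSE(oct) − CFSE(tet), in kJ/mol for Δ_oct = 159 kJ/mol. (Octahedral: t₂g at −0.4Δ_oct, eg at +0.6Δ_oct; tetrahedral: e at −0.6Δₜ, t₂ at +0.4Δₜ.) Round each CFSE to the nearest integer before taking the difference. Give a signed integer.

In an octahedral site d² (HS) is t₂g² eg⁰, giving CFSE(oct) = -0.8Δ_oct = -127 kJ/mol.
Tetrahedral e² t₂⁰ gives -1.2Δₜ = -1.2 × (4/9) × 159 = -85 kJ/mol.
OSPE = CFSE(oct) − CFSE(tet) = -127 − (-85) = -42 kJ/mol.

-42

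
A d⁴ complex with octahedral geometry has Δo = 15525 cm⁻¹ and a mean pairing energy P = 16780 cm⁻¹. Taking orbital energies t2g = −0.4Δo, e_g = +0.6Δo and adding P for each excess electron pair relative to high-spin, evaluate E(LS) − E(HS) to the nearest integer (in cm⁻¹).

1255

In the high-spin limit (t2g^3 e_g^1) the orbital term is -0.6Δo = -9315 cm⁻¹, with no excess pairing.
Low-spin t2g^4 e_g^0 gives -1.6Δo = -24840 cm⁻¹, but forming 1 extra pair costs 1P = 16780 cm⁻¹, so E(LS) = -24840 + 16780 = -8060 cm⁻¹.
Thus E(LS) − E(HS) = 1255 cm⁻¹.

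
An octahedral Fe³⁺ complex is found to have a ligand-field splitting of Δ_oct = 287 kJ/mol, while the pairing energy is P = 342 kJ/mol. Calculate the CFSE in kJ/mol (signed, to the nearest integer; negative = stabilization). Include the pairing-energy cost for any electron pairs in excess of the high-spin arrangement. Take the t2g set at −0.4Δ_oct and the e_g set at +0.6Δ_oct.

0

Fe sits in group 8; removing 3 electrons leaves Fe³⁺ with 8 − 3 = 5 d electrons.
With Δ_oct < P the complex is high-spin.
That gives t2g^3 e_g^2.
Orbital CFSE = 0.0Δ_oct = 0.0 × 287 = 0 kJ/mol.
High-spin has no excess pairs, so no pairing correction applies.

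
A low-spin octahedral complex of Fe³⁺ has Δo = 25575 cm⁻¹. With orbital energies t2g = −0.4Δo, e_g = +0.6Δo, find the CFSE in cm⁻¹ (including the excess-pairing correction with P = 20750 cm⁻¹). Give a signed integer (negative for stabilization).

-9650

Fe is in group 8, so Fe³⁺ is d⁵ (8 − 3 = 5).
The d⁵ electrons fill as t2g^5 e_g^0.
Orbital CFSE = 5(-0.4) + 0(0.6) = -2.0Δo = -2.0 × 25575 = -51150 cm⁻¹.
Pairing penalty: 2 pairs vs 0 in the high-spin reference → 2 extra × P = 41500 cm⁻¹.
Overall CFSE = -51150 + 41500 = -9650 cm⁻¹.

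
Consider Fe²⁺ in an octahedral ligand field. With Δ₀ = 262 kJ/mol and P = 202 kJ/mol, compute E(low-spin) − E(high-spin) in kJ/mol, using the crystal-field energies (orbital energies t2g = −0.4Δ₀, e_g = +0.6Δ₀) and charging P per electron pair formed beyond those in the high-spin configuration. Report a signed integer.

-120

Fe is in group 8, so Fe²⁺ is d⁶ (8 − 2 = 6).
High-spin: t2g^4 e_g^2, CFSE = -0.4Δ₀ = -105 kJ/mol.
Low-spin t2g^6 e_g^0 gives -2.4Δ₀ = -629 kJ/mol, but forming 2 extra pairs costs 2P = 404 kJ/mol, so E(LS) = -629 + 404 = -225 kJ/mol.
E(LS) − E(HS) = -225 − (-105) = -120 kJ/mol.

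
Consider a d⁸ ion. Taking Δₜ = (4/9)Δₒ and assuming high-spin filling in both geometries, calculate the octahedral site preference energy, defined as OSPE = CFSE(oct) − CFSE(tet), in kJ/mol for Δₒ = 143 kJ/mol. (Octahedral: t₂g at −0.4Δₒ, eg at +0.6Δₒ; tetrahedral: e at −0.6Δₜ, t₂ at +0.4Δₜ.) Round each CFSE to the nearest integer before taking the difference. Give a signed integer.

-121

In an octahedral site d⁸ (HS) is t₂g⁶ eg², giving CFSE(oct) = -1.2Δₒ = -172 kJ/mol.
Tetrahedral e⁴ t₂⁴ gives -0.8Δₜ = -0.8 × (4/9) × 143 = -51 kJ/mol.
OSPE = CFSE(oct) − CFSE(tet) = -172 − (-51) = -121 kJ/mol.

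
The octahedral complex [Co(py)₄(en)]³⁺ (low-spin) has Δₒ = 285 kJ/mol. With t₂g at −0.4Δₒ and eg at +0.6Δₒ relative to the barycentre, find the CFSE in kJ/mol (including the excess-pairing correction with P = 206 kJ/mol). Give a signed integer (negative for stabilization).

Ligand charges: 4×(+0) from py and 1×(+0) from en sum to +0; with overall charge +3, Co is +3.
Co is in group 9, so Co³⁺ is d⁶ (9 − 3 = 6).
The d⁶ electrons fill as t₂g⁶ eg⁰.
CFSE(orbital) = 6×(-0.4Δₒ) + 0×(0.6Δₒ) = -2.4Δₒ; with Δₒ = 285 kJ/mol that is -684 kJ/mol.
Relative to high-spin t₂g⁴ eg² (1 paired), the low-spin configuration has 2 additional pairs, contributing +2 × 206 = +412 kJ/mol.
Net CFSE = -684 + 412 = -272 kJ/mol.

-272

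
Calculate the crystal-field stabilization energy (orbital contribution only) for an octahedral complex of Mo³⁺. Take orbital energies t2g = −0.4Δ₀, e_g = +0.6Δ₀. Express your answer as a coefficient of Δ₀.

Mo³⁺: group 6, so d-count = 6 − 3 = 3.
For octahedral d³ the high- and low-spin configurations coincide.
Configuration: t2g^3 e_g^0.
CFSE = 3(-0.4Δ₀) + 0(0.6Δ₀) = -1.2Δ₀ + 0.0Δ₀ = -1.2Δ₀.

-1.2 Δ₀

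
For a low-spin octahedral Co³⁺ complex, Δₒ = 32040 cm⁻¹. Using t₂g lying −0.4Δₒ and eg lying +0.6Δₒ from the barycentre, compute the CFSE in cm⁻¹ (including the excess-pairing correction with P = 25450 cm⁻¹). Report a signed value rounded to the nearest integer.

Co is in group 9, so Co³⁺ is d⁶ (9 − 3 = 6).
Electron filling gives t₂g⁶ eg⁰.
Orbital CFSE = 6(-0.4) + 0(0.6) = -2.4Δₒ = -2.4 × 32040 = -76896 cm⁻¹.
Relative to high-spin t₂g⁴ eg² (1 paired), the low-spin configuration has 2 additional pairs, contributing +2 × 25450 = +50900 cm⁻¹.
Net CFSE = -76896 + 50900 = -25996 cm⁻¹.

-25996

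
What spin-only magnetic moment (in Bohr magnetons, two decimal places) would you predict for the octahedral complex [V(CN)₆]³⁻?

Each CN⁻ contributes -1; 6 × (-1) = -6. With overall charge -3, V is in the +3 oxidation state.
V³⁺: group 5, so d-count = 5 − 3 = 2.
For octahedral d² the high- and low-spin configurations coincide.
Configuration: t₂g² eg⁰ → 2 unpaired electrons.
μ(spin-only) = √[2(2+2)] = √8 ≈ 2.83 Bohr magnetons.

2.83 Bohr magnetons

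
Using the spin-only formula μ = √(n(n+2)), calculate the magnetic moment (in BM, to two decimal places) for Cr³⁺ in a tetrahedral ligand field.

Group 6 minus oxidation state +3 gives a d³ configuration for Cr³⁺.
Tetrahedral splitting is small, so the complex is high-spin.
Configuration: e^2 t2^1 → 3 unpaired electrons.
μ(spin-only) = √[3(3+2)] = √15 ≈ 3.87 BM.

3.87 BM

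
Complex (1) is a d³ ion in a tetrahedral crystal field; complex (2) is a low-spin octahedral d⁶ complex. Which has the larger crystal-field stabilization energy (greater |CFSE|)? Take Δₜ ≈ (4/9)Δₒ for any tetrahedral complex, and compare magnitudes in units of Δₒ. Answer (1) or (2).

(1): With tetrahedral geometry the complex is necessarily high-spin; e^2 t2^1, CFSE = -0.8Δₜ ≈ -0.36Δₒ.
(2): t2g^6 e_g^0, CFSE = -2.4Δₒ.
So (2) has the larger |CFSE|.

(2)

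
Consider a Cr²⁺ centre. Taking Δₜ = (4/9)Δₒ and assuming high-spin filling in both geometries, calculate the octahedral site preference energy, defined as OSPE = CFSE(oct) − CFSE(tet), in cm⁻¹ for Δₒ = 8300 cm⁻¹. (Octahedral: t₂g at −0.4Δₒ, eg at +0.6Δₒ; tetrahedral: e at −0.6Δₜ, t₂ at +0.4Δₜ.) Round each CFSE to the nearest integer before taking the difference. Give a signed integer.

Cr sits in group 6; removing 2 electrons leaves Cr²⁺ with 6 − 2 = 4 d electrons.
In an octahedral site d⁴ (HS) is t2g^3 e_g^1, giving CFSE(oct) = -0.6Δₒ = -4980 cm⁻¹.
In a tetrahedral site the filling is e^2 t2^2: CFSE(tet) = -0.4Δₜ = -0.4 × (4/9)(8300) = -1476 cm⁻¹.
Subtracting, OSPE = -4980 − (-1476) = -3504 cm⁻¹.

-3504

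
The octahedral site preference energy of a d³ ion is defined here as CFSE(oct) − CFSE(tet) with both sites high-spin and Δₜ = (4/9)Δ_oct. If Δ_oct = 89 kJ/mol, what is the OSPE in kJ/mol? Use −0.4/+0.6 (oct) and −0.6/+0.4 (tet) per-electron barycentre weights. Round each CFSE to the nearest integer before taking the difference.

In an octahedral site d³ (HS) is t₂g³ eg⁰, giving CFSE(oct) = -1.2Δ_oct = -107 kJ/mol.
In a tetrahedral site the filling is e² t₂¹: CFSE(tet) = -0.8Δₜ = -0.8 × (4/9)(89) = -32 kJ/mol.
OSPE = CFSE(oct) − CFSE(tet) = -107 − (-32) = -75 kJ/mol.

-75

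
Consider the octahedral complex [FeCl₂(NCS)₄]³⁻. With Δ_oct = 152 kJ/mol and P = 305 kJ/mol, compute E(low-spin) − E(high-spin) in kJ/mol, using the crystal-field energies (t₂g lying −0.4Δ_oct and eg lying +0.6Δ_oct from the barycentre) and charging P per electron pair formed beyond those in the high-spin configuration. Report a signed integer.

306

Ligand charges: 2×(-1) from Cl⁻ and 4×(-1) from NCS⁻ sum to -6; with overall charge -3, Fe is +3.
Fe is in group 8, so Fe³⁺ is d⁵ (8 − 3 = 5).
High-spin: t₂g³ eg², CFSE = 0.0Δ_oct = 0 kJ/mol.
Low-spin: t₂g⁵ eg⁰, orbital CFSE = -2.0Δ_oct = -304 kJ/mol; plus 2 excess pairs × P = +610 kJ/mol; total 306 kJ/mol.
Thus E(LS) − E(HS) = 306 kJ/mol.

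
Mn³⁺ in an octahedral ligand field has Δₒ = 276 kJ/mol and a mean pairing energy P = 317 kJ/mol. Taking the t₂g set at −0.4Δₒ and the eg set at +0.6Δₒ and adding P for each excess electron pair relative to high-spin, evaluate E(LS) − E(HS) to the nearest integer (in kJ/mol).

41

Group 7 minus oxidation state +3 gives a d⁴ configuration for Mn³⁺.
In the high-spin limit (t₂g³ eg¹) the orbital term is -0.6Δₒ = -166 kJ/mol, with no excess pairing.
For low-spin the configuration is t₂g⁴ eg⁰: orbital energy -1.6 × 276 = -442 kJ/mol, and 1 additional pair relative to high-spin adds 317 kJ/mol, giving -125 kJ/mol.
The difference is -125 − (-166) = 41 kJ/mol, so high-spin lies lower.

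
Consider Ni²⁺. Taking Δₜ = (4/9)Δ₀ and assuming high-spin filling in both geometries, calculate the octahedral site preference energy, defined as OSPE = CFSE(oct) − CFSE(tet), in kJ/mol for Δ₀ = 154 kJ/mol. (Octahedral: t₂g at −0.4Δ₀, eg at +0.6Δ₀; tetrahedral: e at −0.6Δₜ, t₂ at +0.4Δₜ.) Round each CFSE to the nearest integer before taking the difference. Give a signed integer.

Group 10 minus oxidation state +2 gives a d⁸ configuration for Ni²⁺.
In an octahedral site d⁸ (HS) is t₂g⁶ eg², giving CFSE(oct) = -1.2Δ₀ = -185 kJ/mol.
In a tetrahedral site the filling is e⁴ t₂⁴: CFSE(tet) = -0.8Δₜ = -0.8 × (4/9)(154) = -55 kJ/mol.
Subtracting, OSPE = -185 − (-55) = -130 kJ/mol.

-130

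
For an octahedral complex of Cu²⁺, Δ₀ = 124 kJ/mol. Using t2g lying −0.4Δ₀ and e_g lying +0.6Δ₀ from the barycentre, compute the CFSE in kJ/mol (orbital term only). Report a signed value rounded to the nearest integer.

Cu sits in group 11; removing 2 electrons leaves Cu²⁺ with 11 − 2 = 9 d electrons.
For octahedral d⁹ the high- and low-spin configurations coincide.
Configuration: t2g^6 e_g^3.
The orbital stabilization is -0.6Δ₀ = -0.6 × 124 = -74 kJ/mol.

-74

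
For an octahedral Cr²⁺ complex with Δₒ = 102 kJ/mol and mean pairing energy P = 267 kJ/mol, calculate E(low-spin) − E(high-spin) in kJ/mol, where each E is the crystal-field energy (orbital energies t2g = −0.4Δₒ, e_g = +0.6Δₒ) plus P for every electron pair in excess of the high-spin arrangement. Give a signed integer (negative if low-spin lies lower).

Group 6 minus oxidation state +2 gives a d⁴ configuration for Cr²⁺.
High-spin: t2g^3 e_g^1, CFSE = -0.6Δₒ = -61 kJ/mol.
Low-spin: t2g^4 e_g^0, orbital CFSE = -1.6Δₒ = -163 kJ/mol; plus 1 excess pair × P = +267 kJ/mol; total 104 kJ/mol.
The difference is 104 − (-61) = 165 kJ/mol, so high-spin lies lower.

165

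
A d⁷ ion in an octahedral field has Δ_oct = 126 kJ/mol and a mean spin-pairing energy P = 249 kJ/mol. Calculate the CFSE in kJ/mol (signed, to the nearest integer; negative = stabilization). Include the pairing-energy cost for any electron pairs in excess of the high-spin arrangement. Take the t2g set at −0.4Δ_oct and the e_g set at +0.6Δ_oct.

-101

Δ_oct < P, so pairing is avoided: the ground state is high-spin.
Configuration: t2g^5 e_g^2.
Orbital CFSE = -0.8Δ_oct = -0.8 × 126 = -101 kJ/mol.
High-spin has no excess pairs, so no pairing correction applies.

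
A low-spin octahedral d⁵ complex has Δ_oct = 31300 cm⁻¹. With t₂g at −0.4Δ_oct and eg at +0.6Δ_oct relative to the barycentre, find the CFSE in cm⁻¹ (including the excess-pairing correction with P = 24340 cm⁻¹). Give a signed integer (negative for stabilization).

Electron filling gives t₂g⁵ eg⁰.
CFSE(orbital) = 5×(-0.4Δ_oct) + 0×(0.6Δ_oct) = -2.0Δ_oct; with Δ_oct = 31300 cm⁻¹ that is -62600 cm⁻¹.
Pairing penalty: 2 pairs vs 0 in the high-spin reference → 2 extra × P = 48680 cm⁻¹.
Combining: -62600 + 48680 = -13920 cm⁻¹.

-13920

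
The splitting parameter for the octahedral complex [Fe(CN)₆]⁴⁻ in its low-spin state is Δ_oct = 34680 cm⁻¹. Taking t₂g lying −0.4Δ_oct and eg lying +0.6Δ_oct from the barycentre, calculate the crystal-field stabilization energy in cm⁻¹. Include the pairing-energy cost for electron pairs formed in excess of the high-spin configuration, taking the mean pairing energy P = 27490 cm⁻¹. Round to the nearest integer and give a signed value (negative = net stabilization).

-28252

Each CN⁻ contributes -1; 6 × (-1) = -6. With overall charge -4, Fe is in the +2 oxidation state.
Fe²⁺: group 8, so d-count = 8 − 2 = 6.
The d⁶ electrons fill as t₂g⁶ eg⁰.
The orbital stabilization is -2.4Δ_oct = -2.4 × 34680 = -83232 cm⁻¹.
Pairing penalty: 3 pairs vs 1 in the high-spin reference → 2 extra × P = 54980 cm⁻¹.
Net CFSE = -83232 + 54980 = -28252 cm⁻¹.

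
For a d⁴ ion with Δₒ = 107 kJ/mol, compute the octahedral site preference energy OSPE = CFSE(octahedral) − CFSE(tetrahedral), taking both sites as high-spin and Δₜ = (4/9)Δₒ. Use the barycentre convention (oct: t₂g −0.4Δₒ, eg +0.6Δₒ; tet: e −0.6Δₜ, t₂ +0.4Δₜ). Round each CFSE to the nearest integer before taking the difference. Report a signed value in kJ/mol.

-45

Octahedral (high-spin): t₂g³ eg¹, CFSE = 3(−0.4) + 1(+0.6) = -0.6Δₒ = -0.6 × 107 = -64 kJ/mol.
Tetrahedral e² t₂² gives -0.4Δₜ = -0.4 × (4/9) × 107 = -19 kJ/mol.
OSPE = CFSE(oct) − CFSE(tet) = -64 − (-19) = -45 kJ/mol.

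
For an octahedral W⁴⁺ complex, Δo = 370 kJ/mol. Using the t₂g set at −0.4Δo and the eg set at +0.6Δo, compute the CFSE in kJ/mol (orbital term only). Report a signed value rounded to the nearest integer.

Group 6 minus oxidation state +4 gives a d² configuration for W⁴⁺.
For octahedral d² the high- and low-spin configurations coincide.
Configuration: t₂g² eg⁰.
The orbital stabilization is -0.8Δo = -0.8 × 370 = -296 kJ/mol.

-296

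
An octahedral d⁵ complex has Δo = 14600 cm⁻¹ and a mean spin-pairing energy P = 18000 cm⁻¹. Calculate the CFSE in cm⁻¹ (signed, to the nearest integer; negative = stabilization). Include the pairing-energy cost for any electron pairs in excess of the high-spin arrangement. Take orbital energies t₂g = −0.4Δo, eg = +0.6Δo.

Since Δo = 14600 cm⁻¹ < P = 18000 cm⁻¹, the complex adopts the high-spin configuration.
Filling d⁵ accordingly: t₂g³ eg².
Orbital CFSE = 0.0Δo = 0.0 × 14600 = 0 cm⁻¹.
High-spin has no excess pairs, so no pairing correction applies.

0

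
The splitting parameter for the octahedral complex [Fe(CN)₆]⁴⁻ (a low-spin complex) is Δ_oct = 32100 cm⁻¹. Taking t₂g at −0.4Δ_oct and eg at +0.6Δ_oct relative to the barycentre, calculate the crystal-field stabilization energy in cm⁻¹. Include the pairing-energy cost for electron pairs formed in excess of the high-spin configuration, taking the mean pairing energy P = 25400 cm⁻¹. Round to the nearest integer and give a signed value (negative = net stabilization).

Each CN⁻ contributes -1; 6 × (-1) = -6. With overall charge -4, Fe is in the +2 oxidation state.
Group 8 minus oxidation state +2 gives a d⁶ configuration for Fe²⁺.
Configuration: t₂g⁶ eg⁰.
CFSE(orbital) = 6×(-0.4Δ_oct) + 0×(0.6Δ_oct) = -2.4Δ_oct; with Δ_oct = 32100 cm⁻¹ that is -77040 cm⁻¹.
Pairing penalty: 3 pairs vs 1 in the high-spin reference → 2 extra × P = 50800 cm⁻¹.
Net CFSE = -77040 + 50800 = -26240 cm⁻¹.

-26240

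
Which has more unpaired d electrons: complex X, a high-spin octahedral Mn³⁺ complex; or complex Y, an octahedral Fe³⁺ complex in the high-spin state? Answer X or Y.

Y

X: Mn is in group 7, so Mn³⁺ is d⁴ (7 − 3 = 4); t₂g³ eg¹ → 4 unpaired.
Y: Fe³⁺: group 8, so d-count = 8 − 3 = 5; t2g^3 e_g^2 → 5 unpaired.
So Y has more unpaired electrons.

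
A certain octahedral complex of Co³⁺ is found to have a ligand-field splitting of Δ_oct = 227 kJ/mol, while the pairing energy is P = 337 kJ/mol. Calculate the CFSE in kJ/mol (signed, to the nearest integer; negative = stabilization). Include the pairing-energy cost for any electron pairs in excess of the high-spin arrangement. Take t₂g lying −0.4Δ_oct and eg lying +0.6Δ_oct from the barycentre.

-91

Co³⁺: group 9, so d-count = 9 − 3 = 6.
Since Δ_oct = 227 kJ/mol < P = 337 kJ/mol, the complex adopts the high-spin configuration.
Filling d⁶ accordingly: t₂g⁴ eg².
Orbital CFSE = -0.4Δ_oct = -0.4 × 227 = -91 kJ/mol.
High-spin has no excess pairs, so no pairing correction applies.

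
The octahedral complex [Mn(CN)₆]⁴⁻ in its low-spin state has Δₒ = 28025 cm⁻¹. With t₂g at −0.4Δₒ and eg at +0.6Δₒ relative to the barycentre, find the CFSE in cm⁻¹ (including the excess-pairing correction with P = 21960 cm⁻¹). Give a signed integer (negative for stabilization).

-12130

Each CN⁻ contributes -1; 6 × (-1) = -6. With overall charge -4, Mn is in the +2 oxidation state.
Mn is in group 7, so Mn²⁺ is d⁵ (7 − 2 = 5).
Electron filling gives t₂g⁵ eg⁰.
The orbital stabilization is -2.0Δₒ = -2.0 × 28025 = -56050 cm⁻¹.
Relative to high-spin t₂g³ eg² (0 paired), the low-spin configuration has 2 additional pairs, contributing +2 × 21960 = +43920 cm⁻¹.
Overall CFSE = -56050 + 43920 = -12130 cm⁻¹.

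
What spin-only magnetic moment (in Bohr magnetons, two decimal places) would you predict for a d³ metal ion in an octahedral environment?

Configuration: t2g^3 e_g^0 → 3 unpaired electrons.
μ(spin-only) = √[3(3+2)] = √15 ≈ 3.87 Bohr magnetons.

3.87 Bohr magnetons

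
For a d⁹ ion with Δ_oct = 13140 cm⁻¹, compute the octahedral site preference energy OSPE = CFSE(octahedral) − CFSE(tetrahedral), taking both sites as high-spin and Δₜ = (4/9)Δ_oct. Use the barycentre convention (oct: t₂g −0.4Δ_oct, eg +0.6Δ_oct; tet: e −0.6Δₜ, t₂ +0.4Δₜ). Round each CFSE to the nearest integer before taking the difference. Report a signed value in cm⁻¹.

-5548

In an octahedral site d⁹ (HS) is t₂g⁶ eg³, giving CFSE(oct) = -0.6Δ_oct = -7884 cm⁻¹.
In a tetrahedral site the filling is e⁴ t₂⁵: CFSE(tet) = -0.4Δₜ = -0.4 × (4/9)(13140) = -2336 cm⁻¹.
Subtracting, OSPE = -7884 − (-2336) = -5548 cm⁻¹.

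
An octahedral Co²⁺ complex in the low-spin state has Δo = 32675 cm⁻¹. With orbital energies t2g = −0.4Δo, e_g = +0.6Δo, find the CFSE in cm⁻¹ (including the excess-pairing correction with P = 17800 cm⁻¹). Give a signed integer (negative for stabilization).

Group 9 minus oxidation state +2 gives a d⁷ configuration for Co²⁺.
Configuration: t2g^6 e_g^1.
Orbital CFSE = 6(-0.4) + 1(0.6) = -1.8Δo = -1.8 × 32675 = -58815 cm⁻¹.
Pairing penalty: 3 pairs vs 2 in the high-spin reference → 1 extra × P = 17800 cm⁻¹.
Net CFSE = -58815 + 17800 = -41015 cm⁻¹.

-41015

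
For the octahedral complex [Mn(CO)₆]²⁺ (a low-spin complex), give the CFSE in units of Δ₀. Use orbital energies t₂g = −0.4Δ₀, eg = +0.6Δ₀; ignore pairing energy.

CO is neutral, so the +2 overall charge sits on Mn: oxidation state +2.
Group 7 minus oxidation state +2 gives a d⁵ configuration for Mn²⁺.
Configuration: t₂g⁵ eg⁰.
CFSE = 5(-0.4Δ₀) + 0(0.6Δ₀) = -2.0Δ₀ + 0.0Δ₀ = -2.0Δ₀.

-2.0 Δ₀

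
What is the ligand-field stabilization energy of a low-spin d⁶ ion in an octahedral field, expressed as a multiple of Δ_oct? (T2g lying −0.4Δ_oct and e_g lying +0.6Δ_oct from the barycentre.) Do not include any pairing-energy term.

-2.4 Δ_oct

Configuration: t2g^6 e_g^0.
CFSE = 6(-0.4Δ_oct) + 0(0.6Δ_oct) = -2.4Δ_oct + 0.0Δ_oct = -2.4Δ_oct.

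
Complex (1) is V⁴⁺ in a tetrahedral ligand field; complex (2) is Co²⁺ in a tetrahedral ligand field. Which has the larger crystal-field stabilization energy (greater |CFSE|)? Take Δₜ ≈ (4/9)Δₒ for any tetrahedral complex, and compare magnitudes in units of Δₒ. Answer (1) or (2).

(2)

(1): Group 5 minus oxidation state +4 gives a d¹ configuration for V⁴⁺; Tetrahedral fields are weak (Δₜ ≈ 4/9 Δₒ), so electrons fill high-spin; e¹ t₂⁰, CFSE = -0.6Δₜ ≈ -0.27Δₒ.
(2): Co²⁺: group 9, so d-count = 9 − 2 = 7; With tetrahedral geometry the complex is necessarily high-spin; e⁴ t₂³, CFSE = -1.2Δₜ ≈ -0.53Δₒ.
So (2) has the larger |CFSE|.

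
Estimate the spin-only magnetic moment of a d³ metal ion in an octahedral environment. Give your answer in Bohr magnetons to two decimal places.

3.87 Bohr magnetons

Configuration: t₂g³ eg⁰ → 3 unpaired electrons.
μ(spin-only) = √[3(3+2)] = √15 ≈ 3.87 Bohr magnetons.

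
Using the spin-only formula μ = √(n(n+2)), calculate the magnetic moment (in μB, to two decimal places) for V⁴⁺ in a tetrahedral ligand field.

V sits in group 5; removing 4 electrons leaves V⁴⁺ with 5 − 4 = 1 d electrons.
Tetrahedral splitting is small, so the complex is high-spin.
Configuration: e¹ t₂⁰ → 1 unpaired electron.
μ(spin-only) = √[1(1+2)] = √3 ≈ 1.73 μB.

1.73 μB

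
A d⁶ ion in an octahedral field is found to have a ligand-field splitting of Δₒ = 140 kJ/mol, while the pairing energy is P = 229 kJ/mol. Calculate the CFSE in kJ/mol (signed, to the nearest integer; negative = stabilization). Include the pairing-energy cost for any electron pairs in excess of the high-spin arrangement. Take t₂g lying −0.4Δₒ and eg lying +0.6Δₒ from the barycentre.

-56

Since Δₒ = 140 kJ/mol < P = 229 kJ/mol, the complex adopts the high-spin configuration.
That gives t₂g⁴ eg².
Orbital CFSE = -0.4Δₒ = -0.4 × 140 = -56 kJ/mol.
High-spin has no excess pairs, so no pairing correction applies.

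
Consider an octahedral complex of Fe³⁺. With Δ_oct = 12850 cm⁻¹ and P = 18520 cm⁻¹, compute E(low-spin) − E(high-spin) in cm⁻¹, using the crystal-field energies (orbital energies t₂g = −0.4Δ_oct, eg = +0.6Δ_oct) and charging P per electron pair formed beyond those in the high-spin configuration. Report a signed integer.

11340

Fe³⁺: group 8, so d-count = 8 − 3 = 5.
High-spin: t₂g³ eg², CFSE = 0.0Δ_oct = 0 cm⁻¹.
For low-spin the configuration is t₂g⁵ eg⁰: orbital energy -2.0 × 12850 = -25700 cm⁻¹, and 2 additional pairs relative to high-spin add 37040 cm⁻¹, giving 11340 cm⁻¹.
E(LS) − E(HS) = 11340 − (0) = 11340 cm⁻¹.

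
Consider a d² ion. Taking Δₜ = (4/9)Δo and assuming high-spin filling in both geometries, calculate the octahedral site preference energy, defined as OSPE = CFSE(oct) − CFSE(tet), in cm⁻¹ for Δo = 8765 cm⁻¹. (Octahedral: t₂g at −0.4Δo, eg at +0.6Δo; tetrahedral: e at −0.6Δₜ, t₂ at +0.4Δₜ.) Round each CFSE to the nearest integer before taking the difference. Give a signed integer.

-2337

Octahedral high-spin t2g^2 e_g^0: CFSE = -0.8 × 8765 = -7012 cm⁻¹.
In a tetrahedral site the filling is e^2 t2^0: CFSE(tet) = -1.2Δₜ = -1.2 × (4/9)(8765) = -4675 cm⁻¹.
OSPE = -7012 − (-4675) = -2337 cm⁻¹.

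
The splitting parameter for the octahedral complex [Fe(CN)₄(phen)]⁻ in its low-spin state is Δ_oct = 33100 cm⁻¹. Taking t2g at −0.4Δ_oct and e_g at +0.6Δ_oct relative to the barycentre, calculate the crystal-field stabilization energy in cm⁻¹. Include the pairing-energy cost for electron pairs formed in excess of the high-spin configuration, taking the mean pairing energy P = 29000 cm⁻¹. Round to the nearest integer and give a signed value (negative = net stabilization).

-8200

Ligand charges: 4×(-1) from CN⁻ and 1×(+0) from phen sum to -4; with overall charge -1, Fe is +3.
Fe sits in group 8; removing 3 electrons leaves Fe³⁺ with 8 − 3 = 5 d electrons.
Electron filling gives t2g^5 e_g^0.
The orbital stabilization is -2.0Δ_oct = -2.0 × 33100 = -66200 cm⁻¹.
Relative to high-spin t2g^3 e_g^2 (0 paired), the low-spin configuration has 2 additional pairs, contributing +2 × 29000 = +58000 cm⁻¹.
Combining: -66200 + 58000 = -8200 cm⁻¹.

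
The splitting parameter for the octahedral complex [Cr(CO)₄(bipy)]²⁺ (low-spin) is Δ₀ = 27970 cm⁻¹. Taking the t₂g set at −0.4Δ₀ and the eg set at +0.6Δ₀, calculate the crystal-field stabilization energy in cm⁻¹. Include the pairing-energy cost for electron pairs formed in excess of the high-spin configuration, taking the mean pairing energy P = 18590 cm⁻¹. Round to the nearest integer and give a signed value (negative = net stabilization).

-26162

Ligand charges: 4×(+0) from CO and 1×(+0) from bipy sum to +0; with overall charge +2, Cr is +2.
Cr is in group 6, so Cr²⁺ is d⁴ (6 − 2 = 4).
The d⁴ electrons fill as t₂g⁴ eg⁰.
CFSE(orbital) = 4×(-0.4Δ₀) + 0×(0.6Δ₀) = -1.6Δ₀; with Δ₀ = 27970 cm⁻¹ that is -44752 cm⁻¹.
High-spin d⁴ would be t₂g³ eg¹ with 0 pairs; low-spin has 1, so 1 excess pair costs +1P = +18590 cm⁻¹.
Combining: -44752 + 18590 = -26162 cm⁻¹.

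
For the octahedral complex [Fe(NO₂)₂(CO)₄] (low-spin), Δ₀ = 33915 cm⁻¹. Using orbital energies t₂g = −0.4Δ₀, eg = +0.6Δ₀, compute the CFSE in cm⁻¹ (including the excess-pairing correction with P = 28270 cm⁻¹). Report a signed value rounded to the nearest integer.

Ligand charges: 2×(-1) from NO₂⁻ and 4×(+0) from CO sum to -2; with overall charge +0, Fe is +2.
Fe²⁺: group 8, so d-count = 8 − 2 = 6.
Configuration: t₂g⁶ eg⁰.
The orbital stabilization is -2.4Δ₀ = -2.4 × 33915 = -81396 cm⁻¹.
Relative to high-spin t₂g⁴ eg² (1 paired), the low-spin configuration has 2 additional pairs, contributing +2 × 28270 = +56540 cm⁻¹.
Net CFSE = -81396 + 56540 = -24856 cm⁻¹.

-24856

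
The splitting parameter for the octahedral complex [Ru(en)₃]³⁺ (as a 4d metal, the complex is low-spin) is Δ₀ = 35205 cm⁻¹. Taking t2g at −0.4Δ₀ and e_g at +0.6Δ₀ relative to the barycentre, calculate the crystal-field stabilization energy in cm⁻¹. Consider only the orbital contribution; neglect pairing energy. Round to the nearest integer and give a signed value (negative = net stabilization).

en is neutral, so the +3 overall charge sits on Ru: oxidation state +3.
Ru sits in group 8; removing 3 electrons leaves Ru³⁺ with 8 − 3 = 5 d electrons.
Configuration: t2g^5 e_g^0.
The orbital stabilization is -2.0Δ₀ = -2.0 × 35205 = -70410 cm⁻¹.

-70410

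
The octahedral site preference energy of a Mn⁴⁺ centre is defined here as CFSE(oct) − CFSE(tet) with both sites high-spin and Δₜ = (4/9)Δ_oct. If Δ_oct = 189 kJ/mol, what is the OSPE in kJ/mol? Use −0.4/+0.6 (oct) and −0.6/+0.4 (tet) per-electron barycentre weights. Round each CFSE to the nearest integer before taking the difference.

Group 7 minus oxidation state +4 gives a d³ configuration for Mn⁴⁺.
Octahedral (high-spin): t₂g³ eg⁰, CFSE = 3(−0.4) + 0(+0.6) = -1.2Δ_oct = -1.2 × 189 = -227 kJ/mol.
Tetrahedral e² t₂¹ gives -0.8Δₜ = -0.8 × (4/9) × 189 = -67 kJ/mol.
Subtracting, OSPE = -227 − (-67) = -160 kJ/mol.

-160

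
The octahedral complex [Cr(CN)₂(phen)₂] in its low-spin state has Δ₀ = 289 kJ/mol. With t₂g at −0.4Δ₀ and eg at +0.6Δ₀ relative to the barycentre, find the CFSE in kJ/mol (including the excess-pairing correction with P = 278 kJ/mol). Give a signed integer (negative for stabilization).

-184

Ligand charges: 2×(-1) from CN⁻ and 2×(+0) from phen sum to -2; with overall charge +0, Cr is +2.
Group 6 minus oxidation state +2 gives a d⁴ configuration for Cr²⁺.
The d⁴ electrons fill as t₂g⁴ eg⁰.
CFSE(orbital) = 4×(-0.4Δ₀) + 0×(0.6Δ₀) = -1.6Δ₀; with Δ₀ = 289 kJ/mol that is -462 kJ/mol.
Relative to high-spin t₂g³ eg¹ (0 paired), the low-spin configuration has 1 additional pair, contributing +1 × 278 = +278 kJ/mol.
Overall CFSE = -462 + 278 = -184 kJ/mol.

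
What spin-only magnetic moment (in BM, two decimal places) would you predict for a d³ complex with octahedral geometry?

For octahedral d³ the high- and low-spin configurations coincide.
Configuration: t₂g³ eg⁰ → 3 unpaired electrons.
μ(spin-only) = √[3(3+2)] = √15 ≈ 3.87 BM.

3.87 BM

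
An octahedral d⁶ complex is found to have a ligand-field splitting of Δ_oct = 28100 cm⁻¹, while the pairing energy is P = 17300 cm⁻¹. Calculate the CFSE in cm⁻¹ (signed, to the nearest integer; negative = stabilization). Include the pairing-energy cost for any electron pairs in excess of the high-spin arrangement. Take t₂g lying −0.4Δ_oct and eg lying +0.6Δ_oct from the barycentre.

With Δ_oct > P the complex is low-spin.
That gives t₂g⁶ eg⁰.
Orbital CFSE = -2.4Δ_oct = -2.4 × 28100 = -67440 cm⁻¹.
Excess pairs vs high-spin: 3 − 1 = 2; pairing cost = +34600 cm⁻¹.
Net CFSE = -67440 + 34600 = -32840 cm⁻¹.

-32840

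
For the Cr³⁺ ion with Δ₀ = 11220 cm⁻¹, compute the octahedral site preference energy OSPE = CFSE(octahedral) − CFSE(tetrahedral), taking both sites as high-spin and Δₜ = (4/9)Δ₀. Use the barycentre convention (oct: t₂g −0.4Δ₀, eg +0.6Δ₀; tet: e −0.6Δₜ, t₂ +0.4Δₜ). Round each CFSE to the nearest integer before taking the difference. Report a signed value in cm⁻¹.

Cr is in group 6, so Cr³⁺ is d³ (6 − 3 = 3).
Octahedral high-spin t2g^3 e_g^0: CFSE = -1.2 × 11220 = -13464 cm⁻¹.
Tetrahedral e^2 t2^1 gives -0.8Δₜ = -0.8 × (4/9) × 11220 = -3989 cm⁻¹.
OSPE = CFSE(oct) − CFSE(tet) = -13464 − (-3989) = -9475 cm⁻¹.

-9475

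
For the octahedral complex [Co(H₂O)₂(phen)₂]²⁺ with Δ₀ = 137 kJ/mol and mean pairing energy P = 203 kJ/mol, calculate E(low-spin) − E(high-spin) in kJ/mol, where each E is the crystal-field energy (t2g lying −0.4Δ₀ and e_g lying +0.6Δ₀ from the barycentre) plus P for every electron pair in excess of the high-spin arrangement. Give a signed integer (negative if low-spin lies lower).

66

Ligand charges: 2×(+0) from H₂O and 2×(+0) from phen sum to +0; with overall charge +2, Co is +2.
Co²⁺: group 9, so d-count = 9 − 2 = 7.
High-spin: t2g^5 e_g^2, CFSE = -0.8Δ₀ = -110 kJ/mol.
Low-spin t2g^6 e_g^1 gives -1.8Δ₀ = -247 kJ/mol, but forming 1 extra pair costs 1P = 203 kJ/mol, so E(LS) = -247 + 203 = -44 kJ/mol.
E(LS) − E(HS) = -44 − (-110) = 66 kJ/mol.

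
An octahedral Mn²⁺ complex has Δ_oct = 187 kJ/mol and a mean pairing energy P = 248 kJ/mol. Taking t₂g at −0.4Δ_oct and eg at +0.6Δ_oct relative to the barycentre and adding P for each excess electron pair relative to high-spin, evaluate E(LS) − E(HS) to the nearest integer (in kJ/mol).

Group 7 minus oxidation state +2 gives a d⁵ configuration for Mn²⁺.
High-spin d⁵ fills as t₂g³ eg² with CFSE 3(−0.4) + 2(+0.6) = 0.0Δ_oct = 0 kJ/mol.
Low-spin t₂g⁵ eg⁰ gives -2.0Δ_oct = -374 kJ/mol, but forming 2 extra pairs costs 2P = 496 kJ/mol, so E(LS) = -374 + 496 = 122 kJ/mol.
Thus E(LS) − E(HS) = 122 kJ/mol.

122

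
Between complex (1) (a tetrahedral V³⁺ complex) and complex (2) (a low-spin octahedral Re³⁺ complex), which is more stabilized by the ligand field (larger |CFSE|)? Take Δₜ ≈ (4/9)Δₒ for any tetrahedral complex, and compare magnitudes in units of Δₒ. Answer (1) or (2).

(2)

(1): V³⁺: group 5, so d-count = 5 − 3 = 2; Tetrahedral fields are weak (Δₜ ≈ 4/9 Δₒ), so electrons fill high-spin; e² t₂⁰, CFSE = -1.2Δₜ ≈ -0.53Δₒ.
(2): Re³⁺: group 7, so d-count = 7 − 3 = 4; t₂g⁴ eg⁰, CFSE = -1.6Δₒ.
So (2) has the larger |CFSE|.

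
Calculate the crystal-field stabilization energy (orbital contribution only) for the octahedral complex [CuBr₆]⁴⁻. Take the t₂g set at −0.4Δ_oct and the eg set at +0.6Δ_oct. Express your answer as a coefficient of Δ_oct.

-0.6 Δ_oct

Each Br⁻ contributes -1; 6 × (-1) = -6. With overall charge -4, Cu is in the +2 oxidation state.
Group 11 minus oxidation state +2 gives a d⁹ configuration for Cu²⁺.
For octahedral d⁹ the high- and low-spin configurations coincide.
Configuration: t₂g⁶ eg³.
CFSE = 6(-0.4Δ_oct) + 3(0.6Δ_oct) = -2.4Δ_oct + 1.8Δ_oct = -0.6Δ_oct.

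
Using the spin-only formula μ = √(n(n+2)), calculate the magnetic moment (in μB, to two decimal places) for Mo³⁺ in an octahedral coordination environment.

Mo sits in group 6; removing 3 electrons leaves Mo³⁺ with 6 − 3 = 3 d electrons.
Configuration: t₂g³ eg⁰ → 3 unpaired electrons.
μ(spin-only) = √[3(3+2)] = √15 ≈ 3.87 μB.

3.87 μB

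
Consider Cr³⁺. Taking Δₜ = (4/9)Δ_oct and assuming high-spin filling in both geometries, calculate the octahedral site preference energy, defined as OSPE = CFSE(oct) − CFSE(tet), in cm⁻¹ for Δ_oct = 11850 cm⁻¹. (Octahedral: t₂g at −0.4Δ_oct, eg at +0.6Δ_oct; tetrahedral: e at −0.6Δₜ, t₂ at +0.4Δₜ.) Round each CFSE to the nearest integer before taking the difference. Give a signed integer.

-10007

Cr sits in group 6; removing 3 electrons leaves Cr³⁺ with 6 − 3 = 3 d electrons.
In an octahedral site d³ (HS) is t₂g³ eg⁰, giving CFSE(oct) = -1.2Δ_oct = -14220 cm⁻¹.
Tetrahedral e² t₂¹ gives -0.8Δₜ = -0.8 × (4/9) × 11850 = -4213 cm⁻¹.
OSPE = CFSE(oct) − CFSE(tet) = -14220 − (-4213) = -10007 cm⁻¹.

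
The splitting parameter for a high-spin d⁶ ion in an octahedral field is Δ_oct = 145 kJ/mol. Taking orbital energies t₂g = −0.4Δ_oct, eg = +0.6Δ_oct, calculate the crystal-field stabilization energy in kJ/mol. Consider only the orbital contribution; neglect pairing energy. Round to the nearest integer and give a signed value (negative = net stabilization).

-58

Configuration: t₂g⁴ eg².
The orbital stabilization is -0.4Δ_oct = -0.4 × 145 = -58 kJ/mol.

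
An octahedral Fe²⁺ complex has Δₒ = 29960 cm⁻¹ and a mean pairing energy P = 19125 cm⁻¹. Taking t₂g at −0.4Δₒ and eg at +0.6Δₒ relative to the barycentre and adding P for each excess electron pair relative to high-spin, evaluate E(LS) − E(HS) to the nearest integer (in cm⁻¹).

Fe sits in group 8; removing 2 electrons leaves Fe²⁺ with 8 − 2 = 6 d electrons.
In the high-spin limit (t₂g⁴ eg²) the orbital term is -0.4Δₒ = -11984 cm⁻¹, with no excess pairing.
Low-spin: t₂g⁶ eg⁰, orbital CFSE = -2.4Δₒ = -71904 cm⁻¹; plus 2 excess pairs × P = +38250 cm⁻¹; total -33654 cm⁻¹.
The difference is -33654 − (-11984) = -21670 cm⁻¹, so low-spin lies lower.

-21670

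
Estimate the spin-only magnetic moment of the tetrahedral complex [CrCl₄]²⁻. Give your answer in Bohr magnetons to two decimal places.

4.90 Bohr magnetons

Each Cl⁻ contributes -1; 4 × (-1) = -4. With overall charge -2, Cr is in the +2 oxidation state.
Cr is in group 6, so Cr²⁺ is d⁴ (6 − 2 = 4).
Tetrahedral splitting is small, so the complex is high-spin.
Configuration: e² t₂² → 4 unpaired electrons.
μ(spin-only) = √[4(4+2)] = √24 ≈ 4.90 Bohr magnetons.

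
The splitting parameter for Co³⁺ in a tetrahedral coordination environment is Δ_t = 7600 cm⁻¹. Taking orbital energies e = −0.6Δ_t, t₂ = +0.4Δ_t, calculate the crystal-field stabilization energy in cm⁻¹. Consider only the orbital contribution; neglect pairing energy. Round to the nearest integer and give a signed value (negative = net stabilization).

Group 9 minus oxidation state +3 gives a d⁶ configuration for Co³⁺.
Tetrahedral fields are weak (Δₜ ≈ 4/9 Δₒ), so electrons fill high-spin.
The d⁶ electrons fill as e³ t₂³.
The orbital stabilization is -0.6Δ_t = -0.6 × 7600 = -4560 cm⁻¹.

-4560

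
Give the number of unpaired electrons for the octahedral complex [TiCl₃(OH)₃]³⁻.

1

Ligand charges: 3×(-1) from Cl⁻ and 3×(-1) from OH⁻ sum to -6; with overall charge -3, Ti is +3.
Ti sits in group 4; removing 3 electrons leaves Ti³⁺ with 4 − 3 = 1 d electrons.
Configuration: t2g^1 e_g^0, giving 1 unpaired electron.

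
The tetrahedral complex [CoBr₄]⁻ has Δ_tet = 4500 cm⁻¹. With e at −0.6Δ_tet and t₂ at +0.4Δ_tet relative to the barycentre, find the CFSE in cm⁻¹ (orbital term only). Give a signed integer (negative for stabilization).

-2700

Each Br⁻ contributes -1; 4 × (-1) = -4. With overall charge -1, Co is in the +3 oxidation state.
Group 9 minus oxidation state +3 gives a d⁶ configuration for Co³⁺.
Tetrahedral splitting is small, so the complex is high-spin.
Electron filling gives e³ t₂³.
CFSE(orbital) = 3×(-0.6Δ_tet) + 3×(0.4Δ_tet) = -0.6Δ_tet; with Δ_tet = 4500 cm⁻¹ that is -2700 cm⁻¹.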